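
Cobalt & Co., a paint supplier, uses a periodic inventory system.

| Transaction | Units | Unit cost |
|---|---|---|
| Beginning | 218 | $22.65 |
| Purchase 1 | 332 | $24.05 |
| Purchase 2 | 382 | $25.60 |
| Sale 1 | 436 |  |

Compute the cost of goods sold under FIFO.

COGS = $10,180.60

Sale 1 (436) [FIFO — oldest first]: 218 @ $22.65 + 218 @ $24.05 = $10,180.60
Ending inventory: 114 @ $24.05 + 382 @ $25.60 = $12,520.90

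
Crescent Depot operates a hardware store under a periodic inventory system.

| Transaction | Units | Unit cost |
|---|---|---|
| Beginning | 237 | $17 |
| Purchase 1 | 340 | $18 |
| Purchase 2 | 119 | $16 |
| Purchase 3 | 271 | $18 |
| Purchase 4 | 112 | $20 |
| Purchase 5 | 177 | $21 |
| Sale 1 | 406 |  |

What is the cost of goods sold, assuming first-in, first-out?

Sale 1 (406) [FIFO — oldest first]: 237 @ $17 + 169 @ $18 = $7,071
Ending inventory: 171 @ $18 + 119 @ $16 + 271 @ $18 + 112 @ $20 + 177 @ $21 = $15,817

COGS = $7,071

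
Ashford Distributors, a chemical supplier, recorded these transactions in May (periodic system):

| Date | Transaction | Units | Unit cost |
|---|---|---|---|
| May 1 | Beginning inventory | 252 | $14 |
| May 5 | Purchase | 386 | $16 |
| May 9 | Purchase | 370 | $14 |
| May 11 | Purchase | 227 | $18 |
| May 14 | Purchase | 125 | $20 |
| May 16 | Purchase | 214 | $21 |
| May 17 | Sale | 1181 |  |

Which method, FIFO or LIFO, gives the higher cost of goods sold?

LIFO

FIFO COGS: 252 @ $14 + 386 @ $16 + 370 @ $14 + 173 @ $18 = $17,998
LIFO COGS: 214 @ $21 + 125 @ $20 + 227 @ $18 + 370 @ $14 + 245 @ $16 = $20,180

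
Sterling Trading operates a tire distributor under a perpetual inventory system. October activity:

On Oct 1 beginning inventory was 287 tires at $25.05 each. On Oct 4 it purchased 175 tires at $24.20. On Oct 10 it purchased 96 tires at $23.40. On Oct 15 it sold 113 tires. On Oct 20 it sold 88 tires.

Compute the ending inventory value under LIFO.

Ending inventory = $8,883.35

Oct 15, 113 sold [LIFO — newest first]: 96 @ $23.40 + 17 @ $24.20 = $2,657.80
Oct 20, 88 sold [LIFO — newest first]: 88 @ $24.20 = $2,129.60
Total COGS = $2,657.80 + $2,129.60 = $4,787.40
Ending inventory: 287 @ $25.05 + 70 @ $24.20 = $8,883.35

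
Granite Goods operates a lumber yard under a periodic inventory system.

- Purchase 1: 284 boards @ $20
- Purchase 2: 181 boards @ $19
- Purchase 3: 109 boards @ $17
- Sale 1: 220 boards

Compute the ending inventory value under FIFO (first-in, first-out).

Ending inventory = $6,572

Sale 1 (220) [FIFO — oldest first]: 220 @ $20 = $4,400
Ending inventory: 64 @ $20 + 181 @ $19 + 109 @ $17 = $6,572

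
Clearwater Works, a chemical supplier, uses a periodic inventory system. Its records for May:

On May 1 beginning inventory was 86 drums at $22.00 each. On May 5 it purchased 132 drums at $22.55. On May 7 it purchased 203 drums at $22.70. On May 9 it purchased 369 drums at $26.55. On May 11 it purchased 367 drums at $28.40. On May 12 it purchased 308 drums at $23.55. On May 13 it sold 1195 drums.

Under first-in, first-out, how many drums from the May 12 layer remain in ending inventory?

270

May 13, 1195 sold [FIFO — oldest first]: 86 @ $22.00 + 132 @ $22.55 + 203 @ $22.70 + 369 @ $26.55 + 367 @ $28.40 + 38 @ $23.55 = $30,591.35
Ending inventory: 270 @ $23.55 = $6,358.50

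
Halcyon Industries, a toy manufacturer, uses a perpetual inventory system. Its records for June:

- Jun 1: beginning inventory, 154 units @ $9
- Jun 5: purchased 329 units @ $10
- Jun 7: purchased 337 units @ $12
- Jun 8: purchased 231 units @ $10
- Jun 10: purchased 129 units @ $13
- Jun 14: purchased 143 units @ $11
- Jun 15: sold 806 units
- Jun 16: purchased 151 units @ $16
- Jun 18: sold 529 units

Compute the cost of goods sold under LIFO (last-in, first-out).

Jun 15, 806 sold [LIFO — newest first]: 143 @ $11 + 129 @ $13 + 231 @ $10 + 303 @ $12 = $9,196
Jun 18, 529 sold [LIFO — newest first]: 151 @ $16 + 34 @ $12 + 329 @ $10 + 15 @ $9 = $6,249
Total COGS = $9,196 + $6,249 = $15,445
Ending inventory: 139 @ $9 = $1,251

COGS = $15,445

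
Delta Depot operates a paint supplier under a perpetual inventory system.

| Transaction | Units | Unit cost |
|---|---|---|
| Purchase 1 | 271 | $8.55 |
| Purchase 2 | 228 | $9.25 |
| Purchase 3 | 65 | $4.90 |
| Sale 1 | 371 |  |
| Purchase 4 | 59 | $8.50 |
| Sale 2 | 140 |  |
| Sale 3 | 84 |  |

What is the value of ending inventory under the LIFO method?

Ending inventory = $239.40

Sale 1 (371) [LIFO — newest first]: 65 @ $4.90 + 228 @ $9.25 + 78 @ $8.55 = $3,094.40
Sale 2 (140) [LIFO — newest first]: 59 @ $8.50 + 81 @ $8.55 = $1,194.05
Sale 3 (84) [LIFO — newest first]: 84 @ $8.55 = $718.20
Total COGS = $3,094.40 + $1,194.05 + $718.20 = $5,006.65
Ending inventory: 28 @ $8.55 = $239.40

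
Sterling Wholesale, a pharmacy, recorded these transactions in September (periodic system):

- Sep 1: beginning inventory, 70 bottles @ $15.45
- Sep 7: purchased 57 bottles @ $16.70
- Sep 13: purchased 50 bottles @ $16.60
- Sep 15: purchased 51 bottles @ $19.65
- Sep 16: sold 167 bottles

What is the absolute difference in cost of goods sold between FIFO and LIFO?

$225.70

FIFO COGS: 70 @ $15.45 + 57 @ $16.70 + 40 @ $16.60 = $2,697.40
LIFO COGS: 51 @ $19.65 + 50 @ $16.60 + 57 @ $16.70 + 9 @ $15.45 = $2,923.10
Difference = |$2,697.40 − $2,923.10| = $225.70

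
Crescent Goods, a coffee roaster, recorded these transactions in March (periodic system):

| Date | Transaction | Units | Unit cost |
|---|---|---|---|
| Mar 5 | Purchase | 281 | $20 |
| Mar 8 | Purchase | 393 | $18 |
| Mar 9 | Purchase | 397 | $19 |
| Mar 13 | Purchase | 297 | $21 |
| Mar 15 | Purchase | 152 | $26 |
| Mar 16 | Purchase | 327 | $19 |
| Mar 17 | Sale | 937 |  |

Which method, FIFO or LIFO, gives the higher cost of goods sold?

FIFO COGS: 281 @ $20 + 393 @ $18 + 263 @ $19 = $17,691
LIFO COGS: 327 @ $19 + 152 @ $26 + 297 @ $21 + 161 @ $19 = $19,461

LIFO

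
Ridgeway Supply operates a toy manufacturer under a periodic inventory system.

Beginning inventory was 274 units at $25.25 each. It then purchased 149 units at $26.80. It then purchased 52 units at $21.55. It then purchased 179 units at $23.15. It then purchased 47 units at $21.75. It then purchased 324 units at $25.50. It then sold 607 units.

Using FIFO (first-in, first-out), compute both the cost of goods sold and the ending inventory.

Sale 1 (607) [FIFO — oldest first]: 274 @ $25.25 + 149 @ $26.80 + 52 @ $21.55 + 132 @ $23.15 = $15,088.10
Ending inventory: 47 @ $23.15 + 47 @ $21.75 + 324 @ $25.50 = $10,372.30
Check: goods available $25,460.40 = COGS $15,088.10 + ending $10,372.30

COGS = $15,088.10; ending inventory = $10,372.30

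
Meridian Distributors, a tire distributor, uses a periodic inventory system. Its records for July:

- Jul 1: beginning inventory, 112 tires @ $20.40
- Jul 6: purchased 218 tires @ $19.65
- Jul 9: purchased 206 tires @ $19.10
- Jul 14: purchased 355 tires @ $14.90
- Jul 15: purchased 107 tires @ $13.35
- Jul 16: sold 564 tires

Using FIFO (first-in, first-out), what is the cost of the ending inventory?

Jul 16, 564 sold [FIFO — oldest first]: 112 @ $20.40 + 218 @ $19.65 + 206 @ $19.10 + 28 @ $14.90 = $10,920.30
Ending inventory: 327 @ $14.90 + 107 @ $13.35 = $6,300.75

Ending inventory = $6,300.75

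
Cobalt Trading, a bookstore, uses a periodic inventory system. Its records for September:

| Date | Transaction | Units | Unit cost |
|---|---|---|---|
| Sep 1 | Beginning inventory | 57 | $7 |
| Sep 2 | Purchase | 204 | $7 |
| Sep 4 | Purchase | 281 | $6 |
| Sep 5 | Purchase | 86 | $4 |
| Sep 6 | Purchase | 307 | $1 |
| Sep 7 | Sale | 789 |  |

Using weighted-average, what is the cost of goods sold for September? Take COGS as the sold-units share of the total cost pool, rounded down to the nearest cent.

COGS = $3,513.79

Sep 7, sell 789: 789/935 × $4,164.00 → $3,513.79
Ending inventory (cost pool remaining) = $650.21
Check: goods available $4,164.00 = COGS $3,513.79 + ending $650.21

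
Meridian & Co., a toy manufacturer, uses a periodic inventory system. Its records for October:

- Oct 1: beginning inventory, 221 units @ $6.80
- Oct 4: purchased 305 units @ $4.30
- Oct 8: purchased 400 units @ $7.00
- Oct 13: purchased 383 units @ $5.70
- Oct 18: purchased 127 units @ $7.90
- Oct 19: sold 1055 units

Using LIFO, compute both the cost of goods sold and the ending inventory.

Oct 19, 1055 sold [LIFO — newest first]: 127 @ $7.90 + 383 @ $5.70 + 400 @ $7.00 + 145 @ $4.30 = $6,609.90
Ending inventory: 221 @ $6.80 + 160 @ $4.30 = $2,190.80

COGS = $6,609.90; ending inventory = $2,190.80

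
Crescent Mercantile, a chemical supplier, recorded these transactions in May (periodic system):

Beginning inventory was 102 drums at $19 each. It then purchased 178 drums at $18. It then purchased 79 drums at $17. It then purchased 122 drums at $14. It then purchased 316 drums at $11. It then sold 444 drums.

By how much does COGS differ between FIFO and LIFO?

$2,389

FIFO COGS: 102 @ $19 + 178 @ $18 + 79 @ $17 + 85 @ $14 = $7,675
LIFO COGS: 316 @ $11 + 122 @ $14 + 6 @ $17 = $5,286
Difference = |$7,675 − $5,286| = $2,389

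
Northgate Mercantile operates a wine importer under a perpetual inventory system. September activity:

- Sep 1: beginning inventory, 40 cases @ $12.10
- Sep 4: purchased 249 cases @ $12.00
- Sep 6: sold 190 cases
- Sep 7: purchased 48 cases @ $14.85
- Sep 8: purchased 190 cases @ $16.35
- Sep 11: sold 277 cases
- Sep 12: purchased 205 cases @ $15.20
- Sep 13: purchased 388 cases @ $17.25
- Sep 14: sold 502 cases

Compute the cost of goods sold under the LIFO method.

Sep 6, 190 sold [LIFO — newest first]: 190 @ $12.00 = $2,280.00
Sep 11, 277 sold [LIFO — newest first]: 190 @ $16.35 + 48 @ $14.85 + 39 @ $12.00 = $4,287.30
Sep 14, 502 sold [LIFO — newest first]: 388 @ $17.25 + 114 @ $15.20 = $8,425.80
Total COGS = $2,280.00 + $4,287.30 + $8,425.80 = $14,993.10
Ending inventory: 40 @ $12.10 + 20 @ $12.00 + 91 @ $15.20 = $2,107.20

COGS = $14,993.10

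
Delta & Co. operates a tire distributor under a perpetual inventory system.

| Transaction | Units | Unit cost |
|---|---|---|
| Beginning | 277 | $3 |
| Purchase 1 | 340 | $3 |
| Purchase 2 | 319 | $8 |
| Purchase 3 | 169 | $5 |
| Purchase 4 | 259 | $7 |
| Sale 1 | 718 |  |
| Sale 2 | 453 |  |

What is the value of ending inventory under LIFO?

Ending inventory = $579

Sale 1 (718) [LIFO — newest first]: 259 @ $7 + 169 @ $5 + 290 @ $8 = $4,978
Sale 2 (453) [LIFO — newest first]: 29 @ $8 + 340 @ $3 + 84 @ $3 = $1,504
Total COGS = $4,978 + $1,504 = $6,482
Ending inventory: 193 @ $3 = $579
Check: goods available $7,061 = COGS $6,482 + ending $579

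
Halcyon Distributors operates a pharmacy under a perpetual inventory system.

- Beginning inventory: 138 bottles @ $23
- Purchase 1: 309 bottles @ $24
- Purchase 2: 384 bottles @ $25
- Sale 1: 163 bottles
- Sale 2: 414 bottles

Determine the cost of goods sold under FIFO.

Sale 1 (163) [FIFO — oldest first]: 138 @ $23 + 25 @ $24 = $3,774
Sale 2 (414) [FIFO — oldest first]: 284 @ $24 + 130 @ $25 = $10,066
Total COGS = $3,774 + $10,066 = $13,840
Ending inventory: 254 @ $25 = $6,350
Check: goods available $20,190 = COGS $13,840 + ending $6,350

COGS = $13,840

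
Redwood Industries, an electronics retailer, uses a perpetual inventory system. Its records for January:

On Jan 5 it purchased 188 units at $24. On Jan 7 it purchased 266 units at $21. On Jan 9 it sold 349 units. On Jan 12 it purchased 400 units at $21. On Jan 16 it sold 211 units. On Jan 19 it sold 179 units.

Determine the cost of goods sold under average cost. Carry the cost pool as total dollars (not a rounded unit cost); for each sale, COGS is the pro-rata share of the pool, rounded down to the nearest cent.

COGS = $16,053.29

After Jan 5: 188 on hand, pool $4,512.00 (≈ $24.0000 each)
After Jan 7: 454 on hand, pool $10,098.00 (≈ $22.2423 each)
Jan 9, sell 349: 349/454 × $10,098.00 → $7,762.55
After Jan 12: 505 on hand, pool $10,735.45 (≈ $21.2583 each)
Jan 16, sell 211: 211/505 × $10,735.45 → $4,485.50
Jan 19, sell 179: 179/294 × $6,249.95 → $3,805.24
Total COGS = $7,762.55 + $4,485.50 + $3,805.24 = $16,053.29
Ending inventory (cost pool remaining) = $2,444.71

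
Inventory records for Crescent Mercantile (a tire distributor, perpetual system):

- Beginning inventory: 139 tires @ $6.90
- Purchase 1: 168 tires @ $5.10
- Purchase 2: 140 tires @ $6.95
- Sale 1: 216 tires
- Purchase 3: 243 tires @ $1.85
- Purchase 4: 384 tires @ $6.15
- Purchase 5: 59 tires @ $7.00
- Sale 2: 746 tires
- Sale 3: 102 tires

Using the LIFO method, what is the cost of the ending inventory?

Sale 1 (216) [LIFO — newest first]: 140 @ $6.95 + 76 @ $5.10 = $1,360.60
Sale 2 (746) [LIFO — newest first]: 59 @ $7.00 + 384 @ $6.15 + 243 @ $1.85 + 60 @ $5.10 = $3,530.15
Sale 3 (102) [LIFO — newest first]: 32 @ $5.10 + 70 @ $6.90 = $646.20
Total COGS = $1,360.60 + $3,530.15 + $646.20 = $5,536.95
Ending inventory: 69 @ $6.90 = $476.10

Ending inventory = $476.10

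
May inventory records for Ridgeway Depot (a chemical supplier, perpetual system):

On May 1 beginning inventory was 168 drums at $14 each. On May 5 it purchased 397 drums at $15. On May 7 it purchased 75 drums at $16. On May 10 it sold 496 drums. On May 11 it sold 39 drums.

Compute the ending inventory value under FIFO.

May 10, 496 sold [FIFO — oldest first]: 168 @ $14 + 328 @ $15 = $7,272
May 11, 39 sold [FIFO — oldest first]: 39 @ $15 = $585
Total COGS = $7,272 + $585 = $7,857
Ending inventory: 30 @ $15 + 75 @ $16 = $1,650

Ending inventory = $1,650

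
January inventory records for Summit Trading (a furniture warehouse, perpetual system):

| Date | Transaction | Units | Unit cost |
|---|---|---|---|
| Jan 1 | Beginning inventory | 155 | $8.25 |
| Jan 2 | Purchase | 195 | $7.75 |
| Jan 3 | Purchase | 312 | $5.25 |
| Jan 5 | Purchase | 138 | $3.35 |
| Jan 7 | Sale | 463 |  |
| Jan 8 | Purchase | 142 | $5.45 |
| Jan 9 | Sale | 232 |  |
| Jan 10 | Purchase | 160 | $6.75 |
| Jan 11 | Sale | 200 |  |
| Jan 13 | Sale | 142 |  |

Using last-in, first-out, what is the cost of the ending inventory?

Jan 7, 463 sold [LIFO — newest first]: 138 @ $3.35 + 312 @ $5.25 + 13 @ $7.75 = $2,201.05
Jan 9, 232 sold [LIFO — newest first]: 142 @ $5.45 + 90 @ $7.75 = $1,471.40
Jan 11, 200 sold [LIFO — newest first]: 160 @ $6.75 + 40 @ $7.75 = $1,390.00
Jan 13, 142 sold [LIFO — newest first]: 52 @ $7.75 + 90 @ $8.25 = $1,145.50
Total COGS = $2,201.05 + $1,471.40 + $1,390.00 + $1,145.50 = $6,207.95
Ending inventory: 65 @ $8.25 = $536.25
Check: goods available $6,744.20 = COGS $6,207.95 + ending $536.25

Ending inventory = $536.25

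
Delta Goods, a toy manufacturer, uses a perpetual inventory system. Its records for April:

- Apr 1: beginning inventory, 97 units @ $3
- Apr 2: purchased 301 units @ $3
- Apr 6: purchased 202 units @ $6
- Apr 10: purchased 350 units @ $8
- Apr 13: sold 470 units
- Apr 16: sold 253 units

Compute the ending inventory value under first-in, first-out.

Apr 13, 470 sold [FIFO — oldest first]: 97 @ $3 + 301 @ $3 + 72 @ $6 = $1,626
Apr 16, 253 sold [FIFO — oldest first]: 130 @ $6 + 123 @ $8 = $1,764
Total COGS = $1,626 + $1,764 = $3,390
Ending inventory: 227 @ $8 = $1,816
Check: goods available $5,206 = COGS $3,390 + ending $1,816

Ending inventory = $1,816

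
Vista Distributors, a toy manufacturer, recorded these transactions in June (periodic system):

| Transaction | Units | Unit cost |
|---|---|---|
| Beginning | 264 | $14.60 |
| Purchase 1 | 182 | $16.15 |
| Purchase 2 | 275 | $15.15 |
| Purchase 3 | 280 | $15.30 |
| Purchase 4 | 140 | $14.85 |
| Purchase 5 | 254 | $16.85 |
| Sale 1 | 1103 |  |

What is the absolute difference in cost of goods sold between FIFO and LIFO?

FIFO COGS: 264 @ $14.60 + 182 @ $16.15 + 275 @ $15.15 + 280 @ $15.30 + 102 @ $14.85 = $16,758.65
LIFO COGS: 254 @ $16.85 + 140 @ $14.85 + 280 @ $15.30 + 275 @ $15.15 + 154 @ $16.15 = $17,296.25
Difference = |$16,758.65 − $17,296.25| = $537.60

$537.60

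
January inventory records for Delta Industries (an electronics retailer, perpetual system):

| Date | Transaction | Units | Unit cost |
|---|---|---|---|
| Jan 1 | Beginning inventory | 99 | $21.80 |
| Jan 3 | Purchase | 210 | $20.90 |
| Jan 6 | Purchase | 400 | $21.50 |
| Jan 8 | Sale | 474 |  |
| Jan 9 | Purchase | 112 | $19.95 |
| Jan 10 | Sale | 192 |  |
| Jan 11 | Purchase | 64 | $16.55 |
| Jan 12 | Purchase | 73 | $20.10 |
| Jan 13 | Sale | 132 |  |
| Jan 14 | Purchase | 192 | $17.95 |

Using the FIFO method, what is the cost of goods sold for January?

Jan 8, 474 sold [FIFO — oldest first]: 99 @ $21.80 + 210 @ $20.90 + 165 @ $21.50 = $10,094.70
Jan 10, 192 sold [FIFO — oldest first]: 192 @ $21.50 = $4,128.00
Jan 13, 132 sold [FIFO — oldest first]: 43 @ $21.50 + 89 @ $19.95 = $2,700.05
Total COGS = $10,094.70 + $4,128.00 + $2,700.05 = $16,922.75
Ending inventory: 23 @ $19.95 + 64 @ $16.55 + 73 @ $20.10 + 192 @ $17.95 = $6,431.75

COGS = $16,922.75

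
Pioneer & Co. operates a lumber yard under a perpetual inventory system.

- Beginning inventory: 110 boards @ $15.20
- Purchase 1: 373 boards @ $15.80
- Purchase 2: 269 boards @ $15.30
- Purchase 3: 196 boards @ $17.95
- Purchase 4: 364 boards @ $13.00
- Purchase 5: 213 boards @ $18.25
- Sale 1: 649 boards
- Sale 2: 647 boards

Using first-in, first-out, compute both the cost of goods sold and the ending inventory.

COGS = $19,723.30; ending inventory = $4,095.25

Sale 1 (649) [FIFO — oldest first]: 110 @ $15.20 + 373 @ $15.80 + 166 @ $15.30 = $10,105.20
Sale 2 (647) [FIFO — oldest first]: 103 @ $15.30 + 196 @ $17.95 + 348 @ $13.00 = $9,618.10
Total COGS = $10,105.20 + $9,618.10 = $19,723.30
Ending inventory: 16 @ $13.00 + 213 @ $18.25 = $4,095.25
Check: goods available $23,818.55 = COGS $19,723.30 + ending $4,095.25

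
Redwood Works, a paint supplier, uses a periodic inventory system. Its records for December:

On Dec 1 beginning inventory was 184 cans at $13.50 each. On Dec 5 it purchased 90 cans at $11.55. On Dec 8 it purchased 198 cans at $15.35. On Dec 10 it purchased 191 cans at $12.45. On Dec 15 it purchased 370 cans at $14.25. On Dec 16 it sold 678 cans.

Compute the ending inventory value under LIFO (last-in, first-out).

Dec 16, 678 sold [LIFO — newest first]: 370 @ $14.25 + 191 @ $12.45 + 117 @ $15.35 = $9,446.40
Ending inventory: 184 @ $13.50 + 90 @ $11.55 + 81 @ $15.35 = $4,766.85
Check: goods available $14,213.25 = COGS $9,446.40 + ending $4,766.85

Ending inventory = $4,766.85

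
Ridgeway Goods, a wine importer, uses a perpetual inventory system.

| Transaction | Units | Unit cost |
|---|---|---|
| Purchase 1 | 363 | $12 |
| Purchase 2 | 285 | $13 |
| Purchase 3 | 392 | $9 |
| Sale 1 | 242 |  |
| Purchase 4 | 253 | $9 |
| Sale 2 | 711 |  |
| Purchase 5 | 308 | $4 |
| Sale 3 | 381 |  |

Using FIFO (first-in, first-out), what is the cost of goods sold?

Sale 1 (242) [FIFO — oldest first]: 242 @ $12 = $2,904
Sale 2 (711) [FIFO — oldest first]: 121 @ $12 + 285 @ $13 + 305 @ $9 = $7,902
Sale 3 (381) [FIFO — oldest first]: 87 @ $9 + 253 @ $9 + 41 @ $4 = $3,224
Total COGS = $2,904 + $7,902 + $3,224 = $14,030
Ending inventory: 267 @ $4 = $1,068
Check: goods available $15,098 = COGS $14,030 + ending $1,068

COGS = $14,030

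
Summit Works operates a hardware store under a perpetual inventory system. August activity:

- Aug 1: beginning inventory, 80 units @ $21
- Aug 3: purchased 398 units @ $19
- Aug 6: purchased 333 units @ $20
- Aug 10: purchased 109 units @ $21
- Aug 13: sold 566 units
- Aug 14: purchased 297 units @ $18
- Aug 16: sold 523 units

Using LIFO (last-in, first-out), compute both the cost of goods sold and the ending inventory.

Aug 13, 566 sold [LIFO — newest first]: 109 @ $21 + 333 @ $20 + 124 @ $19 = $11,305
Aug 16, 523 sold [LIFO — newest first]: 297 @ $18 + 226 @ $19 = $9,640
Total COGS = $11,305 + $9,640 = $20,945
Ending inventory: 80 @ $21 + 48 @ $19 = $2,592

COGS = $20,945; ending inventory = $2,592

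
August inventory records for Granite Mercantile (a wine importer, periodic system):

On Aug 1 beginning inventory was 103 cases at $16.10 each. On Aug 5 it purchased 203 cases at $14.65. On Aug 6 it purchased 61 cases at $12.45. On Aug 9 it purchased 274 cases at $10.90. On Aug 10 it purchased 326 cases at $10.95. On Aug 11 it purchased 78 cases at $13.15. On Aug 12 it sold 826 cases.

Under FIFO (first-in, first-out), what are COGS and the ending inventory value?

COGS = $10,404.05; ending inventory = $2,569.65

Aug 12, 826 sold [FIFO — oldest first]: 103 @ $16.10 + 203 @ $14.65 + 61 @ $12.45 + 274 @ $10.90 + 185 @ $10.95 = $10,404.05
Ending inventory: 141 @ $10.95 + 78 @ $13.15 = $2,569.65
Check: goods available $12,973.70 = COGS $10,404.05 + ending $2,569.65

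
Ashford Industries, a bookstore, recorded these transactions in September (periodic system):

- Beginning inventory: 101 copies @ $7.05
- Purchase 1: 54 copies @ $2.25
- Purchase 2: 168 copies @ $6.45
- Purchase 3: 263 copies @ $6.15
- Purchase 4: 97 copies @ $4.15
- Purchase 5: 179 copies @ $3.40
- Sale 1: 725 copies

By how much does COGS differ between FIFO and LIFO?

$327.25

FIFO COGS: 101 @ $7.05 + 54 @ $2.25 + 168 @ $6.45 + 263 @ $6.15 + 97 @ $4.15 + 42 @ $3.40 = $4,079.95
LIFO COGS: 179 @ $3.40 + 97 @ $4.15 + 263 @ $6.15 + 168 @ $6.45 + 18 @ $2.25 = $3,752.70
Difference = |$4,079.95 − $3,752.70| = $327.25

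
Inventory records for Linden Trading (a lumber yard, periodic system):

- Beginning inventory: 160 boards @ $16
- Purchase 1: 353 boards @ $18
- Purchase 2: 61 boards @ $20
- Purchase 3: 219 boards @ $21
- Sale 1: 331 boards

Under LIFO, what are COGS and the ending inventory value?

Sale 1 (331) [LIFO — newest first]: 219 @ $21 + 61 @ $20 + 51 @ $18 = $6,737
Ending inventory: 160 @ $16 + 302 @ $18 = $7,996

COGS = $6,737; ending inventory = $7,996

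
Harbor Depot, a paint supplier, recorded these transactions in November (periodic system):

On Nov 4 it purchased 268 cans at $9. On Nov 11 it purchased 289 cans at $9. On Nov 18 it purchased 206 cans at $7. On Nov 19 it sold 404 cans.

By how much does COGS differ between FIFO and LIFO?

$412

FIFO COGS: 268 @ $9 + 136 @ $9 = $3,636
LIFO COGS: 206 @ $7 + 198 @ $9 = $3,224
Difference = |$3,636 − $3,224| = $412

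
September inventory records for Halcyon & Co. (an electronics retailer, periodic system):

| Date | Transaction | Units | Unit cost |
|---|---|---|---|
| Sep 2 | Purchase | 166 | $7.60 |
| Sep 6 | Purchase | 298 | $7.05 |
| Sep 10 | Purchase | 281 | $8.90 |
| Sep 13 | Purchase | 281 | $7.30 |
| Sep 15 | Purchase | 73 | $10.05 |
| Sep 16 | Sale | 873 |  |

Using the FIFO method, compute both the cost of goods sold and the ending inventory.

COGS = $6,797.80; ending inventory = $1,850.55

Sep 16, 873 sold [FIFO — oldest first]: 166 @ $7.60 + 298 @ $7.05 + 281 @ $8.90 + 128 @ $7.30 = $6,797.80
Ending inventory: 153 @ $7.30 + 73 @ $10.05 = $1,850.55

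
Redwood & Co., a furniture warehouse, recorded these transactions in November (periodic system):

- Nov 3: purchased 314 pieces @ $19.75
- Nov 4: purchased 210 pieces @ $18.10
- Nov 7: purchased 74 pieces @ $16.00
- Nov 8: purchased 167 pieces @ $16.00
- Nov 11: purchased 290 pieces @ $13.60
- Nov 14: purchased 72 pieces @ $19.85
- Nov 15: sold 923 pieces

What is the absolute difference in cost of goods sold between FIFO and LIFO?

FIFO COGS: 314 @ $19.75 + 210 @ $18.10 + 74 @ $16.00 + 167 @ $16.00 + 158 @ $13.60 = $16,007.30
LIFO COGS: 72 @ $19.85 + 290 @ $13.60 + 167 @ $16.00 + 74 @ $16.00 + 210 @ $18.10 + 110 @ $19.75 = $15,202.70
Difference = |$16,007.30 − $15,202.70| = $804.60

$804.60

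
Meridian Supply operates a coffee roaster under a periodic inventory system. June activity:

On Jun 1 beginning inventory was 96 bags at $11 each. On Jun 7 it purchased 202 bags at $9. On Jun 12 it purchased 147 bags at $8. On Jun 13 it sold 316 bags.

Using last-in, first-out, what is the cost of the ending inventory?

Ending inventory = $1,353

Jun 13, 316 sold [LIFO — newest first]: 147 @ $8 + 169 @ $9 = $2,697
Ending inventory: 96 @ $11 + 33 @ $9 = $1,353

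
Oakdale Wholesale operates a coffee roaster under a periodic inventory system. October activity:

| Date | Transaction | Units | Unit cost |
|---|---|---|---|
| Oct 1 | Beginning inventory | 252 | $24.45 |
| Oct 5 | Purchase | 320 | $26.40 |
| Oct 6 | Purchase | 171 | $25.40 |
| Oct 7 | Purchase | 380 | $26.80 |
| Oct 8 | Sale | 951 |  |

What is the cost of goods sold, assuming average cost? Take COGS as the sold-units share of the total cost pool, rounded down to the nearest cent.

COGS = $24,674.17

Oct 8, sell 951: 951/1123 × $29,136.80 → $24,674.17
Ending inventory (cost pool remaining) = $4,462.63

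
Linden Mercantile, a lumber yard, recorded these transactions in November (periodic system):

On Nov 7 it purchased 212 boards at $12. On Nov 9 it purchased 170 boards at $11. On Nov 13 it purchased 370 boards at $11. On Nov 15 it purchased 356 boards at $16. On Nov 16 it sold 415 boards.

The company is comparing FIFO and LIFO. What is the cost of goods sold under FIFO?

FIFO COGS: 212 @ $12 + 170 @ $11 + 33 @ $11 = $4,777
LIFO COGS: 356 @ $16 + 59 @ $11 = $6,345

COGS = $4,777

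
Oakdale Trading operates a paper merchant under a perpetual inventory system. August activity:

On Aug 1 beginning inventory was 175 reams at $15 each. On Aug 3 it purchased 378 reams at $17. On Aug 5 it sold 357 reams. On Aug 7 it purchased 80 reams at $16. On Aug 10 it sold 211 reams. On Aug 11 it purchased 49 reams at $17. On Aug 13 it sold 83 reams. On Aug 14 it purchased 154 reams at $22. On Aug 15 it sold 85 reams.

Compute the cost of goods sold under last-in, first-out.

Aug 5, 357 sold [LIFO — newest first]: 357 @ $17 = $6,069
Aug 10, 211 sold [LIFO — newest first]: 80 @ $16 + 21 @ $17 + 110 @ $15 = $3,287
Aug 13, 83 sold [LIFO — newest first]: 49 @ $17 + 34 @ $15 = $1,343
Aug 15, 85 sold [LIFO — newest first]: 85 @ $22 = $1,870
Total COGS = $6,069 + $3,287 + $1,343 + $1,870 = $12,569
Ending inventory: 31 @ $15 + 69 @ $22 = $1,983
Check: goods available $14,552 = COGS $12,569 + ending $1,983

COGS = $12,569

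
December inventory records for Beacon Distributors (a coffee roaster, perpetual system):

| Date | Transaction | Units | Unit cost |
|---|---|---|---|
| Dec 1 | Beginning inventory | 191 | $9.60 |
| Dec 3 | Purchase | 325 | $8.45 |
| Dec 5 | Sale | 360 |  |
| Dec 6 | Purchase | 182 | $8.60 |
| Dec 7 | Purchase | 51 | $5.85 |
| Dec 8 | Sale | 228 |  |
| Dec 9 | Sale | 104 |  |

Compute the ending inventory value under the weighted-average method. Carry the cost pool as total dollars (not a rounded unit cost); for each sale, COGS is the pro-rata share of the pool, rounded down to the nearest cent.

After Dec 1: 191 on hand, pool $1,833.60 (≈ $9.6000 each)
After Dec 3: 516 on hand, pool $4,579.85 (≈ $8.8757 each)
Dec 5, sell 360: 360/516 × $4,579.85 → $3,195.24
After Dec 6: 338 on hand, pool $2,949.81 (≈ $8.7272 each)
After Dec 7: 389 on hand, pool $3,248.16 (≈ $8.3500 each)
Dec 8, sell 228: 228/389 × $3,248.16 → $1,903.80
Dec 9, sell 104: 104/161 × $1,344.36 → $868.40
Total COGS = $3,195.24 + $1,903.80 + $868.40 = $5,967.44
Ending inventory (cost pool remaining) = $475.96
Check: goods available $6,443.40 = COGS $5,967.44 + ending $475.96

Ending inventory = $475.96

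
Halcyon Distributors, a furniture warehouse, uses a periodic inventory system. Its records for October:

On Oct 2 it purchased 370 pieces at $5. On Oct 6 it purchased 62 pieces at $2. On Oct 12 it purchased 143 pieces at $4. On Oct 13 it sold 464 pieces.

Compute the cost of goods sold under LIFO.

Oct 13, 464 sold [LIFO — newest first]: 143 @ $4 + 62 @ $2 + 259 @ $5 = $1,991
Ending inventory: 111 @ $5 = $555

COGS = $1,991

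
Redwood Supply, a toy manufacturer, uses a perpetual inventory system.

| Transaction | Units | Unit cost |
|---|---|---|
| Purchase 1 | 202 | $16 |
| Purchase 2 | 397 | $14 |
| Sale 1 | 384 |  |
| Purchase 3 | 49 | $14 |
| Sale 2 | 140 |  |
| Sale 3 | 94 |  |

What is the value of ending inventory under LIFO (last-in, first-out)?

Sale 1 (384) [LIFO — newest first]: 384 @ $14 = $5,376
Sale 2 (140) [LIFO — newest first]: 49 @ $14 + 13 @ $14 + 78 @ $16 = $2,116
Sale 3 (94) [LIFO — newest first]: 94 @ $16 = $1,504
Total COGS = $5,376 + $2,116 + $1,504 = $8,996
Ending inventory: 30 @ $16 = $480

Ending inventory = $480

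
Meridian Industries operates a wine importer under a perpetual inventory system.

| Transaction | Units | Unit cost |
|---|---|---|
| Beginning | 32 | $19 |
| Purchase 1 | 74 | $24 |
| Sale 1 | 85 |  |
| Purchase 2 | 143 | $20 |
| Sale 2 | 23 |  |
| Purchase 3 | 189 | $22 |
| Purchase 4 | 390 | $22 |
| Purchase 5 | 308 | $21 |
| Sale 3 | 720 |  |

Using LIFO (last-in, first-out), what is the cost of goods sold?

Sale 1 (85) [LIFO — newest first]: 74 @ $24 + 11 @ $19 = $1,985
Sale 2 (23) [LIFO — newest first]: 23 @ $20 = $460
Sale 3 (720) [LIFO — newest first]: 308 @ $21 + 390 @ $22 + 22 @ $22 = $15,532
Total COGS = $1,985 + $460 + $15,532 = $17,977
Ending inventory: 21 @ $19 + 120 @ $20 + 167 @ $22 = $6,473
Check: goods available $24,450 = COGS $17,977 + ending $6,473

COGS = $17,977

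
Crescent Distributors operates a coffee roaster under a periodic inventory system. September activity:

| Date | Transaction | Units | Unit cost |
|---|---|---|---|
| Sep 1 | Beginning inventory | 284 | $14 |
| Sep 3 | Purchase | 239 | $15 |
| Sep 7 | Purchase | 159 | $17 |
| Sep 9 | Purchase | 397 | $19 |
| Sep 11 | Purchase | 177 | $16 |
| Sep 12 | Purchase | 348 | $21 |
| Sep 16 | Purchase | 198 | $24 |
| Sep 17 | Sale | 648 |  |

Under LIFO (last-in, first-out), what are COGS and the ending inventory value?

Sep 17, 648 sold [LIFO — newest first]: 198 @ $24 + 348 @ $21 + 102 @ $16 = $13,692
Ending inventory: 284 @ $14 + 239 @ $15 + 159 @ $17 + 397 @ $19 + 75 @ $16 = $19,007
Check: goods available $32,699 = COGS $13,692 + ending $19,007

COGS = $13,692; ending inventory = $19,007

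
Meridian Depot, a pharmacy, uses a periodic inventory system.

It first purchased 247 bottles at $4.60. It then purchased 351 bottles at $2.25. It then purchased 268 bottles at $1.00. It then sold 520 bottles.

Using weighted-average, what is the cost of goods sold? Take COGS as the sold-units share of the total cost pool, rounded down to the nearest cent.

COGS = $1,317.38

Sale 1, sell 520: 520/866 × $2,193.95 → $1,317.38
Ending inventory (cost pool remaining) = $876.57
Check: goods available $2,193.95 = COGS $1,317.38 + ending $876.57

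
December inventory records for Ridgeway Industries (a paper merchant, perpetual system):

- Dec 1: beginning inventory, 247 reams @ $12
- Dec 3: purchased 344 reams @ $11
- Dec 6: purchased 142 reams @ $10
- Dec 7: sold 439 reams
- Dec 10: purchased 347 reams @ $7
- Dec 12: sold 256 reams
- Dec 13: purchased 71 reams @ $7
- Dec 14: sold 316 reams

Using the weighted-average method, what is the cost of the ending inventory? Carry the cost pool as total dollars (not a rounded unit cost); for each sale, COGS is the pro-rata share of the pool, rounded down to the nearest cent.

Ending inventory = $1,204.63

After Dec 1: 247 on hand, pool $2,964.00 (≈ $12.0000 each)
After Dec 3: 591 on hand, pool $6,748.00 (≈ $11.4179 each)
After Dec 6: 733 on hand, pool $8,168.00 (≈ $11.1432 each)
Dec 7, sell 439: 439/733 × $8,168.00 → $4,891.88
After Dec 10: 641 on hand, pool $5,705.12 (≈ $8.9003 each)
Dec 12, sell 256: 256/641 × $5,705.12 → $2,278.48
After Dec 13: 456 on hand, pool $3,923.64 (≈ $8.6045 each)
Dec 14, sell 316: 316/456 × $3,923.64 → $2,719.01
Total COGS = $4,891.88 + $2,278.48 + $2,719.01 = $9,889.37
Ending inventory (cost pool remaining) = $1,204.63
Check: goods available $11,094.00 = COGS $9,889.37 + ending $1,204.63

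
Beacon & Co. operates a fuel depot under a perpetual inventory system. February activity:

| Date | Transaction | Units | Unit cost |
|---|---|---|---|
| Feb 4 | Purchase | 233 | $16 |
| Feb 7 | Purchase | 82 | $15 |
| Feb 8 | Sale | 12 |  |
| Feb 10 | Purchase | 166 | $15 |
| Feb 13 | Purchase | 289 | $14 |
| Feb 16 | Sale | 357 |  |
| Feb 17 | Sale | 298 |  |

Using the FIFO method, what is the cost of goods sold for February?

COGS = $10,052

Feb 8, 12 sold [FIFO — oldest first]: 12 @ $16 = $192
Feb 16, 357 sold [FIFO — oldest first]: 221 @ $16 + 82 @ $15 + 54 @ $15 = $5,576
Feb 17, 298 sold [FIFO — oldest first]: 112 @ $15 + 186 @ $14 = $4,284
Total COGS = $192 + $5,576 + $4,284 = $10,052
Ending inventory: 103 @ $14 = $1,442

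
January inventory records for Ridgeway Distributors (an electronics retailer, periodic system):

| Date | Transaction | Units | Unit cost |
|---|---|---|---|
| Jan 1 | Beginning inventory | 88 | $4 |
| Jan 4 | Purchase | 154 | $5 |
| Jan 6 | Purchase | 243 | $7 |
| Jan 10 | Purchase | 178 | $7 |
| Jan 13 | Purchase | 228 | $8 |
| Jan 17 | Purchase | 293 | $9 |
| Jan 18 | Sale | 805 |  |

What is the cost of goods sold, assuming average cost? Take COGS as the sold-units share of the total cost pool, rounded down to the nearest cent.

Jan 18, sell 805: 805/1184 × $8,530.00 → $5,799.53
Ending inventory (cost pool remaining) = $2,730.47
Check: goods available $8,530.00 = COGS $5,799.53 + ending $2,730.47

COGS = $5,799.53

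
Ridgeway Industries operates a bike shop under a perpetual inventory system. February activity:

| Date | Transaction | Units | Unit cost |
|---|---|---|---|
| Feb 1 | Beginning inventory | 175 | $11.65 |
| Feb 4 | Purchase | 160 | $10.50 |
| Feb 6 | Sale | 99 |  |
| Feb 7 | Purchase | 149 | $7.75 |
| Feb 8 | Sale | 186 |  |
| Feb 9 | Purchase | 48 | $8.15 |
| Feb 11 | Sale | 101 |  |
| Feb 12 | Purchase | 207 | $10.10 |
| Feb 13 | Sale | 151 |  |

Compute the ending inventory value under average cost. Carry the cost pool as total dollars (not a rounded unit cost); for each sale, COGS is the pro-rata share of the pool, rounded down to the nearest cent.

Ending inventory = $1,988.62

After Feb 1: 175 on hand, pool $2,038.75 (≈ $11.6500 each)
After Feb 4: 335 on hand, pool $3,718.75 (≈ $11.1007 each)
Feb 6, sell 99: 99/335 × $3,718.75 → $1,098.97
After Feb 7: 385 on hand, pool $3,774.53 (≈ $9.8040 each)
Feb 8, sell 186: 186/385 × $3,774.53 → $1,823.53
After Feb 9: 247 on hand, pool $2,342.20 (≈ $9.4826 each)
Feb 11, sell 101: 101/247 × $2,342.20 → $957.74
After Feb 12: 353 on hand, pool $3,475.16 (≈ $9.8446 each)
Feb 13, sell 151: 151/353 × $3,475.16 → $1,486.54
Total COGS = $1,098.97 + $1,823.53 + $957.74 + $1,486.54 = $5,366.78
Ending inventory (cost pool remaining) = $1,988.62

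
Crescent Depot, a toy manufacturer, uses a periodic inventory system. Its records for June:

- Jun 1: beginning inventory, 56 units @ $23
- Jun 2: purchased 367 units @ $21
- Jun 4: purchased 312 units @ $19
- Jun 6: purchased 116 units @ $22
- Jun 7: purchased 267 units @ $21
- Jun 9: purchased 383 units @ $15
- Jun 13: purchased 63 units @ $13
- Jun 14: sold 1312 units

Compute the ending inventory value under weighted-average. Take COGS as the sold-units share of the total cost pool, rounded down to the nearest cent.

Jun 14, sell 1312: 1312/1564 × $29,646.00 → $24,869.27
Ending inventory (cost pool remaining) = $4,776.73

Ending inventory = $4,776.73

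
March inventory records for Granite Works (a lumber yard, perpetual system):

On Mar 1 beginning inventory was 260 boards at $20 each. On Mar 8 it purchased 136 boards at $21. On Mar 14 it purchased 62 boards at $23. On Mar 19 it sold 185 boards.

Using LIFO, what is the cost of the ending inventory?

Mar 19, 185 sold [LIFO — newest first]: 62 @ $23 + 123 @ $21 = $4,009
Ending inventory: 260 @ $20 + 13 @ $21 = $5,473
Check: goods available $9,482 = COGS $4,009 + ending $5,473

Ending inventory = $5,473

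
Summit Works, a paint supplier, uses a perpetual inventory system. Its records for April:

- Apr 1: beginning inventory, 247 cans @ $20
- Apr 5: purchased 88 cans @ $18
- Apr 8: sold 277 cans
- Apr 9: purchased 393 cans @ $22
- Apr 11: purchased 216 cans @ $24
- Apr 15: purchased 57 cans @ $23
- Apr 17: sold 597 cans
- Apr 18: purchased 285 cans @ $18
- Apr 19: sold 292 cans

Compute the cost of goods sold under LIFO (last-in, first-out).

Apr 8, 277 sold [LIFO — newest first]: 88 @ $18 + 189 @ $20 = $5,364
Apr 17, 597 sold [LIFO — newest first]: 57 @ $23 + 216 @ $24 + 324 @ $22 = $13,623
Apr 19, 292 sold [LIFO — newest first]: 285 @ $18 + 7 @ $22 = $5,284
Total COGS = $5,364 + $13,623 + $5,284 = $24,271
Ending inventory: 58 @ $20 + 62 @ $22 = $2,524
Check: goods available $26,795 = COGS $24,271 + ending $2,524

COGS = $24,271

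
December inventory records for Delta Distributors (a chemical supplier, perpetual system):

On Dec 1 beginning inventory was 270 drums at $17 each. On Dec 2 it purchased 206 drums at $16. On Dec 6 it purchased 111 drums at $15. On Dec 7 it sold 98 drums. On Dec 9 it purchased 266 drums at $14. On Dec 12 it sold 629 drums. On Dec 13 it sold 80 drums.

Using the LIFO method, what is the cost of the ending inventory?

Ending inventory = $782

Dec 7, 98 sold [LIFO — newest first]: 98 @ $15 = $1,470
Dec 12, 629 sold [LIFO — newest first]: 266 @ $14 + 13 @ $15 + 206 @ $16 + 144 @ $17 = $9,663
Dec 13, 80 sold [LIFO — newest first]: 80 @ $17 = $1,360
Total COGS = $1,470 + $9,663 + $1,360 = $12,493
Ending inventory: 46 @ $17 = $782
Check: goods available $13,275 = COGS $12,493 + ending $782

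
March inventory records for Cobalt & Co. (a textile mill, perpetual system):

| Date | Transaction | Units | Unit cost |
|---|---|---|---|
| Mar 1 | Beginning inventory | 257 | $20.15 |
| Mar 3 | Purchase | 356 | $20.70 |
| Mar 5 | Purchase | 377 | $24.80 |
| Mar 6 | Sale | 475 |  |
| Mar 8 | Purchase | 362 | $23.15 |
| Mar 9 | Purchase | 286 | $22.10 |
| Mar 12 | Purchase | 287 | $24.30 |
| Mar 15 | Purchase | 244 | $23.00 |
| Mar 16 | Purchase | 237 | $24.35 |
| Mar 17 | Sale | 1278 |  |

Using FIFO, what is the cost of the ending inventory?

Ending inventory = $15,562.55

Mar 6, 475 sold [FIFO — oldest first]: 257 @ $20.15 + 218 @ $20.70 = $9,691.15
Mar 17, 1278 sold [FIFO — oldest first]: 138 @ $20.70 + 377 @ $24.80 + 362 @ $23.15 + 286 @ $22.10 + 115 @ $24.30 = $29,701.60
Total COGS = $9,691.15 + $29,701.60 = $39,392.75
Ending inventory: 172 @ $24.30 + 244 @ $23.00 + 237 @ $24.35 = $15,562.55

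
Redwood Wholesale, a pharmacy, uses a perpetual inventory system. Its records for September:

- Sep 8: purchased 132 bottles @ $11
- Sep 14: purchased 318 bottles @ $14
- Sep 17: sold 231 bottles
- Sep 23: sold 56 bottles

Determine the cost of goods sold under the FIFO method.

COGS = $3,622

Sep 17, 231 sold [FIFO — oldest first]: 132 @ $11 + 99 @ $14 = $2,838
Sep 23, 56 sold [FIFO — oldest first]: 56 @ $14 = $784
Total COGS = $2,838 + $784 = $3,622
Ending inventory: 163 @ $14 = $2,282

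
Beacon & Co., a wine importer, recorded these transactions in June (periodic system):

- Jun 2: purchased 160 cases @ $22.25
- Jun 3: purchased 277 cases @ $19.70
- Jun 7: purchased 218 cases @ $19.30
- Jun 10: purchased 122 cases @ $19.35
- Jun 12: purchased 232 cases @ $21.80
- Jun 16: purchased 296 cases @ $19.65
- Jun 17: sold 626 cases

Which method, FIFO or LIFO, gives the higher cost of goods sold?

FIFO COGS: 160 @ $22.25 + 277 @ $19.70 + 189 @ $19.30 = $12,664.60
LIFO COGS: 296 @ $19.65 + 232 @ $21.80 + 98 @ $19.35 = $12,770.30

LIFO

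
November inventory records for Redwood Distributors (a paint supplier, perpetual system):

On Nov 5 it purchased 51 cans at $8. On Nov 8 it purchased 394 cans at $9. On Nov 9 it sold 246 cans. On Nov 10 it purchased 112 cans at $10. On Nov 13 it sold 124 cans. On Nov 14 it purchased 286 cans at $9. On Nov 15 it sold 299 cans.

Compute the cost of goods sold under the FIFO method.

Nov 9, 246 sold [FIFO — oldest first]: 51 @ $8 + 195 @ $9 = $2,163
Nov 13, 124 sold [FIFO — oldest first]: 124 @ $9 = $1,116
Nov 15, 299 sold [FIFO — oldest first]: 75 @ $9 + 112 @ $10 + 112 @ $9 = $2,803
Total COGS = $2,163 + $1,116 + $2,803 = $6,082
Ending inventory: 174 @ $9 = $1,566
Check: goods available $7,648 = COGS $6,082 + ending $1,566

COGS = $6,082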